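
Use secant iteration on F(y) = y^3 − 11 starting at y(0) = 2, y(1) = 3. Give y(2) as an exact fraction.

F(2) = −3, F(3) = 16. y(2) = 3 − 16·(3 − 2)/(16 − (−3)) = 41/19.

41/19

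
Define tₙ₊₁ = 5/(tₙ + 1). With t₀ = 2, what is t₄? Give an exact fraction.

115/63

t₁ = 5/(2 + 1) = 5/3.
t₂ = 5/(5/3 + 1) = 15/8.
t₃ = 5/(15/8 + 1) = 40/23.
t₄ = 5/(40/23 + 1) = 115/63.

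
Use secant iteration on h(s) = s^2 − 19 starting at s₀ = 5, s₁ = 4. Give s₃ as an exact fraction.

h(5) = 6, h(4) = −3. s₂ = 4 − (−3)·(4 − 5)/((−3) − 6) = 13/3.
h(4) = −3, h(13/3) = −2/9. s₃ = (13/3) − (−2/9)·((13/3) − 4)/((−2/9) − (−3)) = 109/25.

109/25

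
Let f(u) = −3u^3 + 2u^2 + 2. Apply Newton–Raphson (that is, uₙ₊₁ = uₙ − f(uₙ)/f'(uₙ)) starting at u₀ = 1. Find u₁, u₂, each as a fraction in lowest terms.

f'(u) = −9u^2 + 4u.
f(1) = 1, f'(1) = −5, so u₁ = 1 − 1/(−5) = 6/5.
f(6/5) = −38/125, f'(6/5) = −204/25, so u₂ = (6/5) − (−38/125)/(−204/25) = 593/510.

u₁ = 6/5, u₂ = 593/510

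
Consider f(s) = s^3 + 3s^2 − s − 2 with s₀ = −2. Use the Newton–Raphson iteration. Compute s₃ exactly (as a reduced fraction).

140434/145153

f'(s) = 3s^2 + 6s − 1.
f(−2) = 4, f'(−2) = −1, so s₁ = (−2) − 4/(−1) = 2.
f(2) = 16, f'(2) = 23, so s₂ = 2 − 16/23 = 30/23.
f(30/23) = 48896/12167, f'(30/23) = 6311/529, so s₃ = (30/23) − (48896/12167)/(6311/529) = 140434/145153.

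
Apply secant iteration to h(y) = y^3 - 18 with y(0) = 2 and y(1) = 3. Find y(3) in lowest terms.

2402/921

h(2) = -10, h(3) = 9. y(2) = 3 - 9·(3 - 2)/(9 - (-10)) = 48/19.
h(3) = 9, h(48/19) = -12870/6859. y(3) = (48/19) - (-12870/6859)·((48/19) - 3)/((-12870/6859) - 9) = 2402/921.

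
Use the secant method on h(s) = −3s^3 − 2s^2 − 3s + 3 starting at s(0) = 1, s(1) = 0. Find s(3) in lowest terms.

64/89

h(1) = −5, h(0) = 3. s(2) = 0 − 3·(0 − 1)/(3 − (−5)) = 3/8.
h(0) = 3, h(3/8) = 735/512. s(3) = (3/8) − (735/512)·((3/8) − 0)/((735/512) − 3) = 64/89.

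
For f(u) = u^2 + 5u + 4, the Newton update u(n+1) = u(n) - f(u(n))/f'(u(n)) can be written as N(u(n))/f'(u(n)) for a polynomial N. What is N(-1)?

-3

f'(u) = 2u + 5.
N(u) = u·f'(u) - f(u) = u·(2u + 5) - (u^2 + 5u + 4) = u^2 - 4.
N(-1) = -3.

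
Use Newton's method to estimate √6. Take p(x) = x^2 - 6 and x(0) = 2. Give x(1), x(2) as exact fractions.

x(1) = 5/2, x(2) = 49/20

p'(x) = 2x.
p(2) = -2, p'(2) = 4, so x(1) = 2 - (-2)/4 = 5/2.
p(5/2) = 1/4, p'(5/2) = 5, so x(2) = (5/2) - (1/4)/5 = 49/20.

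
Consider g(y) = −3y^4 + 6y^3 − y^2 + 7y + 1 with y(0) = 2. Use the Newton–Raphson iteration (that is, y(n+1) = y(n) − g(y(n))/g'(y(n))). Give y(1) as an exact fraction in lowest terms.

53/21

g'(y) = −12y^3 + 18y^2 − 2y + 7.
g(2) = 11, g'(2) = −21, so y(1) = 2 − 11/(−21) = 53/21.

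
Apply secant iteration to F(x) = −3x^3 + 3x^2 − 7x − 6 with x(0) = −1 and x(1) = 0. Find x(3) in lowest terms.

−1014/1525

F(−1) = 7, F(0) = −6. x(2) = 0 − (−6)·(0 − (−1))/((−6) − 7) = −6/13.
F(0) = −6, F(−6/13) = −4032/2197. x(3) = (−6/13) − (−4032/2197)·((−6/13) − 0)/((−4032/2197) − (−6)) = −1014/1525.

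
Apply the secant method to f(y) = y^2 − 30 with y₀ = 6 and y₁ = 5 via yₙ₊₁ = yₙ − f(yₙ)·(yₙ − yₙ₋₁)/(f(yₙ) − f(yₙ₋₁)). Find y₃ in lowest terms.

f(6) = 6, f(5) = −5. y₂ = 5 − (−5)·(5 − 6)/((−5) − 6) = 60/11.
f(5) = −5, f(60/11) = −30/121. y₃ = (60/11) − (−30/121)·((60/11) − 5)/((−30/121) − (−5)) = 126/23.

126/23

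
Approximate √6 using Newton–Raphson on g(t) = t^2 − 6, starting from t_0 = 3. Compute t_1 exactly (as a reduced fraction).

5/2

g'(t) = 2t.
g(3) = 3, g'(3) = 6, so t_1 = 3 − 3/6 = 5/2.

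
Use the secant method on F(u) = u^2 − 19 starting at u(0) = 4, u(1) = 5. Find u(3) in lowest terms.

61/14

F(4) = −3, F(5) = 6. u(2) = 5 − 6·(5 − 4)/(6 − (−3)) = 13/3.
F(5) = 6, F(13/3) = −2/9. u(3) = (13/3) − (−2/9)·((13/3) − 5)/((−2/9) − 6) = 61/14.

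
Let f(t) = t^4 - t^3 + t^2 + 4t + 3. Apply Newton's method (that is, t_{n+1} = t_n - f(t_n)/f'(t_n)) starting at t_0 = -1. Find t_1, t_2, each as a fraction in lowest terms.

f'(t) = 4t^3 - 3t^2 + 2t + 4.
f(-1) = 2, f'(-1) = -5, so t_1 = (-1) - 2/(-5) = -3/5.
f(-3/5) = 816/625, f'(-3/5) = 107/125, so t_2 = (-3/5) - (816/625)/(107/125) = -1137/535.

t_1 = -3/5, t_2 = -1137/535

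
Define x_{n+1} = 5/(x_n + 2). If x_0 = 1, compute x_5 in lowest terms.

x_1 = 5/(1 + 2) = 5/3.
x_2 = 5/(5/3 + 2) = 15/11.
x_3 = 5/(15/11 + 2) = 55/37.
x_4 = 5/(55/37 + 2) = 185/129.
x_5 = 5/(185/129 + 2) = 645/443.

645/443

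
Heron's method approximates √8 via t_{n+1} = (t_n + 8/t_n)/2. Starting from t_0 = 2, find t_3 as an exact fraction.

t_1 = (2 + 8/2)/2 = 3.
t_2 = (3 + 8/3)/2 = 17/6.
t_3 = (17/6 + 8/(17/6))/2 = 577/204.

577/204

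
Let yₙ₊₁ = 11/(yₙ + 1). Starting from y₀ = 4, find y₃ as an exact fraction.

y₁ = 11/(4 + 1) = 11/5.
y₂ = 11/(11/5 + 1) = 55/16.
y₃ = 11/(55/16 + 1) = 176/71.

176/71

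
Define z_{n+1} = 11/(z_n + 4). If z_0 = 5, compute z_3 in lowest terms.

517/287

z_1 = 11/(5 + 4) = 11/9.
z_2 = 11/(11/9 + 4) = 99/47.
z_3 = 11/(99/47 + 4) = 517/287.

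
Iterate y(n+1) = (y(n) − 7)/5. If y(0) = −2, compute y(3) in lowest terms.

y(1) = ((−2) − 7)/5 = −9/5.
y(2) = ((−9/5) − 7)/5 = −44/25.
y(3) = ((−44/25) − 7)/5 = −219/125.

−219/125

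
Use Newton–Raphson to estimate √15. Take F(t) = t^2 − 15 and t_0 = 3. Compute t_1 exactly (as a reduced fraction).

4

F'(t) = 2t.
F(3) = −6, F'(3) = 6, so t_1 = 3 − (−6)/6 = 4.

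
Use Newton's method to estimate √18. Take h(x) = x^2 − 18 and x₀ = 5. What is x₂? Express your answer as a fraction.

h'(x) = 2x.
h(5) = 7, h'(5) = 10, so x₁ = 5 − 7/10 = 43/10.
h(43/10) = 49/100, h'(43/10) = 43/5, so x₂ = (43/10) − (49/100)/(43/5) = 3649/860.

3649/860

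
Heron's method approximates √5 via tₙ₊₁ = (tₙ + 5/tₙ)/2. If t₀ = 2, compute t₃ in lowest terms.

51841/23184

t₁ = (2 + 5/2)/2 = 9/4.
t₂ = (9/4 + 5/(9/4))/2 = 161/72.
t₃ = (161/72 + 5/(161/72))/2 = 51841/23184.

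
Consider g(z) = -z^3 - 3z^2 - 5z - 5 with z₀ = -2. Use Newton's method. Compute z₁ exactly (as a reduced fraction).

g'(z) = -3z^2 - 6z - 5.
g(-2) = 1, g'(-2) = -5, so z₁ = (-2) - 1/(-5) = -9/5.

-9/5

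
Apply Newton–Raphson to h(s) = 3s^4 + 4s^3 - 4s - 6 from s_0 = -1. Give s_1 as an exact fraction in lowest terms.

h'(s) = 12s^3 + 12s^2 - 4.
h(-1) = -3, h'(-1) = -4, so s_1 = (-1) - (-3)/(-4) = -7/4.

-7/4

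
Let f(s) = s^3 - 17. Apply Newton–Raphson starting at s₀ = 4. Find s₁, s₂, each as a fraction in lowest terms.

f'(s) = 3s^2.
f(4) = 47, f'(4) = 48, so s₁ = 4 - 47/48 = 145/48.
f(145/48) = 1168561/110592, f'(145/48) = 21025/768, so s₂ = (145/48) - (1168561/110592)/(21025/768) = 3988657/1513800.

s₁ = 145/48, s₂ = 3988657/1513800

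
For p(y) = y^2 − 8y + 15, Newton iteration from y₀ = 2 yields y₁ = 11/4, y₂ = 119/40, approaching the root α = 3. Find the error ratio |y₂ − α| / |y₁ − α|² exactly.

y₁ − α = 11/4 − 3 = −1/4, so |y₁ − α| = 1/4.
y₂ − α = 119/40 − 3 = −1/40, so |y₂ − α| = 1/40.
|y₁ − α|² = 1/16.
Ratio = (1/40) / (1/16) = 2/5.

2/5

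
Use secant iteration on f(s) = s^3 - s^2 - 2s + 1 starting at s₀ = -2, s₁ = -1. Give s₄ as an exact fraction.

-2743191/2207767

f(-2) = -7, f(-1) = 1. s₂ = (-1) - 1·((-1) - (-2))/(1 - (-7)) = -9/8.
f(-1) = 1, f(-9/8) = 287/512. s₃ = (-9/8) - (287/512)·((-9/8) - (-1))/((287/512) - 1) = -289/225.
f(-9/8) = 287/512, f(-289/225) = -2277919/11390625. s₄ = (-289/225) - (-2277919/11390625)·((-289/225) - (-9/8))/((-2277919/11390625) - (287/512)) = -2743191/2207767.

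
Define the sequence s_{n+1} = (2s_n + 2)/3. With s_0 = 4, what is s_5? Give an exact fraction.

s_1 = (2·4 + 2)/3 = 10/3.
s_2 = (2·(10/3) + 2)/3 = 26/9.
s_3 = (2·(26/9) + 2)/3 = 70/27.
s_4 = (2·(70/27) + 2)/3 = 194/81.
s_5 = (2·(194/81) + 2)/3 = 550/243.

550/243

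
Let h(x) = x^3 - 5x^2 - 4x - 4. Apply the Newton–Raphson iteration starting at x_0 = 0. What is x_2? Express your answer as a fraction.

h'(x) = 3x^2 - 10x - 4.
h(0) = -4, h'(0) = -4, so x_1 = 0 - (-4)/(-4) = -1.
h(-1) = -6, h'(-1) = 9, so x_2 = (-1) - (-6)/9 = -1/3.

-1/3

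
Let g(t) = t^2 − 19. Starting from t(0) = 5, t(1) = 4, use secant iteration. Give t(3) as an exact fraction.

g(5) = 6, g(4) = −3. t(2) = 4 − (−3)·(4 − 5)/((−3) − 6) = 13/3.
g(4) = −3, g(13/3) = −2/9. t(3) = (13/3) − (−2/9)·((13/3) − 4)/((−2/9) − (−3)) = 109/25.

109/25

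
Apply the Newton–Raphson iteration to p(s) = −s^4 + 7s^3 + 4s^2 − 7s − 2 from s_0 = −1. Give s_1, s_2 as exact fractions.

s_1 = −11/10, s_2 = −161863/149340

p'(s) = −4s^3 + 21s^2 + 8s − 7.
p(−1) = 1, p'(−1) = 10, so s_1 = (−1) − 1/10 = −11/10.
p(−11/10) = −2411/10000, p'(−11/10) = 7467/500, so s_2 = (−11/10) − (−2411/10000)/(7467/500) = −161863/149340.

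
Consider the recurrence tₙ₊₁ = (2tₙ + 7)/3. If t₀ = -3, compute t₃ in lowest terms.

t₁ = (2·(-3) + 7)/3 = 1/3.
t₂ = (2·(1/3) + 7)/3 = 23/9.
t₃ = (2·(23/9) + 7)/3 = 109/27.

109/27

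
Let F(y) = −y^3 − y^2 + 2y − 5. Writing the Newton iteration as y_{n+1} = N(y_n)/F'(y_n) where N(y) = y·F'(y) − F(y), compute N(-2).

F'(y) = −3y^2 − 2y + 2.
N(y) = y·F'(y) − F(y) = y·(−3y^2 − 2y + 2) − (−y^3 − y^2 + 2y − 5) = −2y^3 − y^2 + 5.
N(-2) = 17.

17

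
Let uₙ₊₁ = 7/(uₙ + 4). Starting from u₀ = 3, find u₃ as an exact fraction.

35/27

u₁ = 7/(3 + 4) = 1.
u₂ = 7/(1 + 4) = 7/5.
u₃ = 7/(7/5 + 4) = 35/27.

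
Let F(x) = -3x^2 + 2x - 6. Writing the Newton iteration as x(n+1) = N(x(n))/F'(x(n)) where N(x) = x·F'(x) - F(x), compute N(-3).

-21

F'(x) = -6x + 2.
N(x) = x·F'(x) - F(x) = x·(-6x + 2) - (-3x^2 + 2x - 6) = -3x^2 + 6.
N(-3) = -21.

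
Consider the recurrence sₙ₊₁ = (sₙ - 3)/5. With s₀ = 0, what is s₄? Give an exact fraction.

-468/625

s₁ = (0 - 3)/5 = -3/5.
s₂ = ((-3/5) - 3)/5 = -18/25.
s₃ = ((-18/25) - 3)/5 = -93/125.
s₄ = ((-93/125) - 3)/5 = -468/625.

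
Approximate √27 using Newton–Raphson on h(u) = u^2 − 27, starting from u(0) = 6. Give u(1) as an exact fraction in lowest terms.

h'(u) = 2u.
h(6) = 9, h'(6) = 12, so u(1) = 6 − 9/12 = 21/4.

21/4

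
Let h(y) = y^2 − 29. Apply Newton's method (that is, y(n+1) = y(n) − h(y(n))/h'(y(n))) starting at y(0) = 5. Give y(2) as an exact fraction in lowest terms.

727/135

h'(y) = 2y.
h(5) = −4, h'(5) = 10, so y(1) = 5 − (−4)/10 = 27/5.
h(27/5) = 4/25, h'(27/5) = 54/5, so y(2) = (27/5) − (4/25)/(54/5) = 727/135.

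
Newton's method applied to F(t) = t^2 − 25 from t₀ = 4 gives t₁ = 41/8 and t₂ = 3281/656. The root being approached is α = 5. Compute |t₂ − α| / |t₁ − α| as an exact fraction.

1/82

t₁ − α = 41/8 − 5 = 1/8, so |t₁ − α| = 1/8.
t₂ − α = 3281/656 − 5 = 1/656, so |t₂ − α| = 1/656.
Ratio = (1/656) / (1/8) = 1/82.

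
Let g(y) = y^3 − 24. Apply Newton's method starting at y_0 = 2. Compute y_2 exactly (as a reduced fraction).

g'(y) = 3y^2.
g(2) = −16, g'(2) = 12, so y_1 = 2 − (−16)/12 = 10/3.
g(10/3) = 352/27, g'(10/3) = 100/3, so y_2 = (10/3) − (352/27)/(100/3) = 662/225.

662/225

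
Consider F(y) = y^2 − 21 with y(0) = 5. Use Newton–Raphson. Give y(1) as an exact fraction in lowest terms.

23/5

F'(y) = 2y.
F(5) = 4, F'(5) = 10, so y(1) = 5 − 4/10 = 23/5.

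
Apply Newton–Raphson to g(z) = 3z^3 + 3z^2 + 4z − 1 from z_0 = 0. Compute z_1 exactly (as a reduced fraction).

g'(z) = 9z^2 + 6z + 4.
g(0) = −1, g'(0) = 4, so z_1 = 0 − (−1)/4 = 1/4.

1/4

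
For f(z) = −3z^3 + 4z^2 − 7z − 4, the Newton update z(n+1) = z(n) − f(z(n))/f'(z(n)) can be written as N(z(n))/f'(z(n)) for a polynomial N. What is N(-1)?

f'(z) = −9z^2 + 8z − 7.
N(z) = z·f'(z) − f(z) = z·(−9z^2 + 8z − 7) − (−3z^3 + 4z^2 − 7z − 4) = −6z^3 + 4z^2 + 4.
N(-1) = 14.

14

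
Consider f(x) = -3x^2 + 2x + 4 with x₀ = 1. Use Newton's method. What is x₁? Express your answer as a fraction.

7/4

f'(x) = -6x + 2.
f(1) = 3, f'(1) = -4, so x₁ = 1 - 3/(-4) = 7/4.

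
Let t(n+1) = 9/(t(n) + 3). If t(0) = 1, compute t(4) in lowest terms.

t(1) = 9/(1 + 3) = 9/4.
t(2) = 9/(9/4 + 3) = 12/7.
t(3) = 9/(12/7 + 3) = 21/11.
t(4) = 9/(21/11 + 3) = 11/6.

11/6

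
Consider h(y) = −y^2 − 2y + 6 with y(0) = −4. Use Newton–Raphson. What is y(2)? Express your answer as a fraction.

−175/48

h'(y) = −2y − 2.
h(−4) = −2, h'(−4) = 6, so y(1) = (−4) − (−2)/6 = −11/3.
h(−11/3) = −1/9, h'(−11/3) = 16/3, so y(2) = (−11/3) − (−1/9)/(16/3) = −175/48.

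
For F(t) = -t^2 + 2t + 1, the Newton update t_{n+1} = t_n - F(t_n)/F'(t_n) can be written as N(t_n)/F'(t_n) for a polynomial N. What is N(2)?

F'(t) = -2t + 2.
N(t) = t·F'(t) - F(t) = t·(-2t + 2) - (-t^2 + 2t + 1) = -t^2 - 1.
N(2) = -5.

-5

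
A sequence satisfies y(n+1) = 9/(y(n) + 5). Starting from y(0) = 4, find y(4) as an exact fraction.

117/83

y(1) = 9/(4 + 5) = 1.
y(2) = 9/(1 + 5) = 3/2.
y(3) = 9/(3/2 + 5) = 18/13.
y(4) = 9/(18/13 + 5) = 117/83.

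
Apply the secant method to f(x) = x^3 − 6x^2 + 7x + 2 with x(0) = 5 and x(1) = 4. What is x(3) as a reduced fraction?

f(5) = 12, f(4) = −2. x(2) = 4 − (−2)·(4 − 5)/((−2) − 12) = 29/7.
f(4) = −2, f(29/7) = −300/343. x(3) = (29/7) − (−300/343)·((29/7) − 4)/((−300/343) − (−2)) = 821/193.

821/193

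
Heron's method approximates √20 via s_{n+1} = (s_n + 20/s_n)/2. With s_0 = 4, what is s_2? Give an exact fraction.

s_1 = (4 + 20/4)/2 = 9/2.
s_2 = (9/2 + 20/(9/2))/2 = 161/36.

161/36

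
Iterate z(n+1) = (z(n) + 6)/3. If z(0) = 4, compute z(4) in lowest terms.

z(1) = (4 + 6)/3 = 10/3.
z(2) = ((10/3) + 6)/3 = 28/9.
z(3) = ((28/9) + 6)/3 = 82/27.
z(4) = ((82/27) + 6)/3 = 244/81.

244/81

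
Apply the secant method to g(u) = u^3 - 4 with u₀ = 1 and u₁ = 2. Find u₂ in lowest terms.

g(1) = -3, g(2) = 4. u₂ = 2 - 4·(2 - 1)/(4 - (-3)) = 10/7.

10/7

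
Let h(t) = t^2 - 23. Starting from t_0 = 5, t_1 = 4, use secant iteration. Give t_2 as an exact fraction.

43/9

h(5) = 2, h(4) = -7. t_2 = 4 - (-7)·(4 - 5)/((-7) - 2) = 43/9.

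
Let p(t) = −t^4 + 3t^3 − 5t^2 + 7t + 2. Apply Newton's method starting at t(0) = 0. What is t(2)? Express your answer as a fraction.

p'(t) = −4t^3 + 9t^2 − 10t + 7.
p(0) = 2, p'(0) = 7, so t(1) = 0 − 2/7 = −2/7.
p(−2/7) = −1164/2401, p'(−2/7) = 3665/343, so t(2) = (−2/7) − (−1164/2401)/(3665/343) = −6166/25655.

−6166/25655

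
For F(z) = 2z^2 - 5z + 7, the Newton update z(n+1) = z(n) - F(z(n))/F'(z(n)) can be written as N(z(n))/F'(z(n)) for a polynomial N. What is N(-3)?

F'(z) = 4z - 5.
N(z) = z·F'(z) - F(z) = z·(4z - 5) - (2z^2 - 5z + 7) = 2z^2 - 7.
N(-3) = 11.

11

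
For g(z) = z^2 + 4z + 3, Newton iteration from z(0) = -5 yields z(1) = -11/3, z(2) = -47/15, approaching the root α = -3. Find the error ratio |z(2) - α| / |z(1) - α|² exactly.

z(1) - α = -11/3 - (-3) = -11/3 + 3 = -2/3, so |z(1) - α| = 2/3.
z(2) - α = -47/15 - (-3) = -47/15 + 3 = -2/15, so |z(2) - α| = 2/15.
|z(1) - α|² = 4/9.
Ratio = (2/15) / (4/9) = 3/10.

3/10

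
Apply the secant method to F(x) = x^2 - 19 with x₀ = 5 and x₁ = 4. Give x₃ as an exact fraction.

F(5) = 6, F(4) = -3. x₂ = 4 - (-3)·(4 - 5)/((-3) - 6) = 13/3.
F(4) = -3, F(13/3) = -2/9. x₃ = (13/3) - (-2/9)·((13/3) - 4)/((-2/9) - (-3)) = 109/25.

109/25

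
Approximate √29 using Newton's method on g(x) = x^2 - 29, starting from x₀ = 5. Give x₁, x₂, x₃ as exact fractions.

x₁ = 27/5, x₂ = 727/135, x₃ = 528527/98145

g'(x) = 2x.
g(5) = -4, g'(5) = 10, so x₁ = 5 - (-4)/10 = 27/5.
g(27/5) = 4/25, g'(27/5) = 54/5, so x₂ = (27/5) - (4/25)/(54/5) = 727/135.
g(727/135) = 4/18225, g'(727/135) = 1454/135, so x₃ = (727/135) - (4/18225)/(1454/135) = 528527/98145.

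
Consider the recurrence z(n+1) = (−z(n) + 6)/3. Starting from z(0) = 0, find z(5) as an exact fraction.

z(1) = (−0 + 6)/3 = 2.
z(2) = (−2 + 6)/3 = 4/3.
z(3) = (−(4/3) + 6)/3 = 14/9.
z(4) = (−(14/9) + 6)/3 = 40/27.
z(5) = (−(40/27) + 6)/3 = 122/81.

122/81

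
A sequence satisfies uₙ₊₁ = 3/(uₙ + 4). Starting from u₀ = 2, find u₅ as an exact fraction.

195/302

u₁ = 3/(2 + 4) = 1/2.
u₂ = 3/(1/2 + 4) = 2/3.
u₃ = 3/(2/3 + 4) = 9/14.
u₄ = 3/(9/14 + 4) = 42/65.
u₅ = 3/(42/65 + 4) = 195/302.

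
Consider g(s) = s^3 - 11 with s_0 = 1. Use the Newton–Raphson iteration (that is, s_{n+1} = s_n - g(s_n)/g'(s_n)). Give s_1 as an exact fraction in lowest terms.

g'(s) = 3s^2.
g(1) = -10, g'(1) = 3, so s_1 = 1 - (-10)/3 = 13/3.

13/3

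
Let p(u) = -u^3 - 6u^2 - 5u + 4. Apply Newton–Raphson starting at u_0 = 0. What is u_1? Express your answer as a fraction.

4/5

p'(u) = -3u^2 - 12u - 5.
p(0) = 4, p'(0) = -5, so u_1 = 0 - 4/(-5) = 4/5.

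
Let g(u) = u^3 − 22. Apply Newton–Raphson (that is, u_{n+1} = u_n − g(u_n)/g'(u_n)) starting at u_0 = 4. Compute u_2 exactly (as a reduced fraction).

g'(u) = 3u^2.
g(4) = 42, g'(4) = 48, so u_1 = 4 − 42/48 = 25/8.
g(25/8) = 4361/512, g'(25/8) = 1875/64, so u_2 = (25/8) − (4361/512)/(1875/64) = 21257/7500.

21257/7500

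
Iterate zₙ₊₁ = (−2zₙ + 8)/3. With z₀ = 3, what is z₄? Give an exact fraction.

z₁ = (−2·3 + 8)/3 = 2/3.
z₂ = (−2·(2/3) + 8)/3 = 20/9.
z₃ = (−2·(20/9) + 8)/3 = 32/27.
z₄ = (−2·(32/27) + 8)/3 = 152/81.

152/81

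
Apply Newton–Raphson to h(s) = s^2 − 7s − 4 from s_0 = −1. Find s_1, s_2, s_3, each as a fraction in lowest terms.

h'(s) = 2s − 7.
h(−1) = 4, h'(−1) = −9, so s_1 = (−1) − 4/(−9) = −5/9.
h(−5/9) = 16/81, h'(−5/9) = −73/9, so s_2 = (−5/9) − (16/81)/(−73/9) = −349/657.
h(−349/657) = 256/431649, h'(−349/657) = −5297/657, so s_3 = (−349/657) − (256/431649)/(−5297/657) = −1848397/3480129.

s_1 = −5/9, s_2 = −349/657, s_3 = −1848397/3480129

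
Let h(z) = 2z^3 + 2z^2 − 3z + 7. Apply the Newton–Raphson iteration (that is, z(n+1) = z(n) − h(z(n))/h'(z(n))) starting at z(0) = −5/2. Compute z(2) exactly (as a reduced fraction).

h'(z) = 6z^2 + 4z − 3.
h(−5/2) = −17/4, h'(−5/2) = 49/2, so z(1) = (−5/2) − (−17/4)/(49/2) = −114/49.
h(−114/49) = −44795/117649, h'(−114/49) = 48429/2401, so z(2) = (−114/49) − (−44795/117649)/(48429/2401) = −5476111/2373021.

−5476111/2373021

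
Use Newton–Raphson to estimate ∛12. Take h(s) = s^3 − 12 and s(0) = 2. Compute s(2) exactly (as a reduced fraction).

1010/441

h'(s) = 3s^2.
h(2) = −4, h'(2) = 12, so s(1) = 2 − (−4)/12 = 7/3.
h(7/3) = 19/27, h'(7/3) = 49/3, so s(2) = (7/3) − (19/27)/(49/3) = 1010/441.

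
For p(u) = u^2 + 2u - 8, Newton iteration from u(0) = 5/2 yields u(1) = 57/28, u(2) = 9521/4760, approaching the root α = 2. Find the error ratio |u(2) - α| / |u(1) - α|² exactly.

u(1) - α = 57/28 - 2 = 1/28, so |u(1) - α| = 1/28.
u(2) - α = 9521/4760 - 2 = 1/4760, so |u(2) - α| = 1/4760.
|u(1) - α|² = 1/784.
Ratio = (1/4760) / (1/784) = 14/85.

14/85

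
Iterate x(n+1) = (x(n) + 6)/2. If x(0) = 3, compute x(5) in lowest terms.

x(1) = (3 + 6)/2 = 9/2.
x(2) = ((9/2) + 6)/2 = 21/4.
x(3) = ((21/4) + 6)/2 = 45/8.
x(4) = ((45/8) + 6)/2 = 93/16.
x(5) = ((93/16) + 6)/2 = 189/32.

189/32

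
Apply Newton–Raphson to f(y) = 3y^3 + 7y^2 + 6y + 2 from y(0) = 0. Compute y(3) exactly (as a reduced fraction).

−2287/2415

f'(y) = 9y^2 + 14y + 6.
f(0) = 2, f'(0) = 6, so y(1) = 0 − 2/6 = −1/3.
f(−1/3) = 2/3, f'(−1/3) = 7/3, so y(2) = (−1/3) − (2/3)/(7/3) = −13/21.
f(−13/21) = 88/343, f'(−13/21) = 115/147, so y(3) = (−13/21) − (88/343)/(115/147) = −2287/2415.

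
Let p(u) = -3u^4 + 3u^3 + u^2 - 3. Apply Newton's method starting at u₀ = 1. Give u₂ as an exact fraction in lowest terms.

p'(u) = -12u^3 + 9u^2 + 2u.
p(1) = -2, p'(1) = -1, so u₁ = 1 - (-2)/(-1) = -1.
p(-1) = -8, p'(-1) = 19, so u₂ = (-1) - (-8)/19 = -11/19.

-11/19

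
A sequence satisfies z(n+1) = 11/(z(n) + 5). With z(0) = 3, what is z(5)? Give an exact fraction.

z(1) = 11/(3 + 5) = 11/8.
z(2) = 11/(11/8 + 5) = 88/51.
z(3) = 11/(88/51 + 5) = 561/343.
z(4) = 11/(561/343 + 5) = 3773/2276.
z(5) = 11/(3773/2276 + 5) = 25036/15153.

25036/15153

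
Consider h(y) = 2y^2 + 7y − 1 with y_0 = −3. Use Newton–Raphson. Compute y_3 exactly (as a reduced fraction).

h'(y) = 4y + 7.
h(−3) = −4, h'(−3) = −5, so y_1 = (−3) − (−4)/(−5) = −19/5.
h(−19/5) = 32/25, h'(−19/5) = −41/5, so y_2 = (−19/5) − (32/25)/(−41/5) = −747/205.
h(−747/205) = 2048/42025, h'(−747/205) = −1553/205, so y_3 = (−747/205) − (2048/42025)/(−1553/205) = −1158043/318365.

−1158043/318365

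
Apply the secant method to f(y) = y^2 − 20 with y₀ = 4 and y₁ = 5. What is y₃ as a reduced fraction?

76/17

f(4) = −4, f(5) = 5. y₂ = 5 − 5·(5 − 4)/(5 − (−4)) = 40/9.
f(5) = 5, f(40/9) = −20/81. y₃ = (40/9) − (−20/81)·((40/9) − 5)/((−20/81) − 5) = 76/17.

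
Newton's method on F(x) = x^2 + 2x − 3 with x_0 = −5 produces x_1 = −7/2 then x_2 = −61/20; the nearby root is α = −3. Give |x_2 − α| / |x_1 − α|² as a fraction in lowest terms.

x_1 − α = −7/2 − (−3) = −7/2 + 3 = −1/2, so |x_1 − α| = 1/2.
x_2 − α = −61/20 − (−3) = −61/20 + 3 = −1/20, so |x_2 − α| = 1/20.
|x_1 − α|² = 1/4.
Ratio = (1/20) / (1/4) = 1/5.

1/5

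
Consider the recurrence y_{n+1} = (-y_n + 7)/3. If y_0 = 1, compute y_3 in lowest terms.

y_1 = (-1 + 7)/3 = 2.
y_2 = (-2 + 7)/3 = 5/3.
y_3 = (-(5/3) + 7)/3 = 16/9.

16/9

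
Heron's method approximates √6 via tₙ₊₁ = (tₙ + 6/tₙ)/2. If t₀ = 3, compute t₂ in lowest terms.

t₁ = (3 + 6/3)/2 = 5/2.
t₂ = (5/2 + 6/(5/2))/2 = 49/20.

49/20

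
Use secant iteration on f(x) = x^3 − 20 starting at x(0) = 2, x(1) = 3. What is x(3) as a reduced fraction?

23270/8599

f(2) = −12, f(3) = 7. x(2) = 3 − 7·(3 − 2)/(7 − (−12)) = 50/19.
f(3) = 7, f(50/19) = −12180/6859. x(3) = (50/19) − (−12180/6859)·((50/19) − 3)/((−12180/6859) − 7) = 23270/8599.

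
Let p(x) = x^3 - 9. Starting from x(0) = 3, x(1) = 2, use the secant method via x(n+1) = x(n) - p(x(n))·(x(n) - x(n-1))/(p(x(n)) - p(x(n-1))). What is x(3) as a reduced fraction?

9255/4447

p(3) = 18, p(2) = -1. x(2) = 2 - (-1)·(2 - 3)/((-1) - 18) = 39/19.
p(2) = -1, p(39/19) = -2412/6859. x(3) = (39/19) - (-2412/6859)·((39/19) - 2)/((-2412/6859) - (-1)) = 9255/4447.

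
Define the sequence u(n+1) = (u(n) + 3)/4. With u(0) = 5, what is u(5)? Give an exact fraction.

257/256

u(1) = (5 + 3)/4 = 2.
u(2) = (2 + 3)/4 = 5/4.
u(3) = ((5/4) + 3)/4 = 17/16.
u(4) = ((17/16) + 3)/4 = 65/64.
u(5) = ((65/64) + 3)/4 = 257/256.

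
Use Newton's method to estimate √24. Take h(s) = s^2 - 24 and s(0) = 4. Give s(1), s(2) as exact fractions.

s(1) = 5, s(2) = 49/10

h'(s) = 2s.
h(4) = -8, h'(4) = 8, so s(1) = 4 - (-8)/8 = 5.
h(5) = 1, h'(5) = 10, so s(2) = 5 - 1/10 = 49/10.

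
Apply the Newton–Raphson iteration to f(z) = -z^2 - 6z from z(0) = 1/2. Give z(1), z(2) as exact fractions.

f'(z) = -2z - 6.
f(1/2) = -13/4, f'(1/2) = -7, so z(1) = (1/2) - (-13/4)/(-7) = 1/28.
f(1/28) = -169/784, f'(1/28) = -85/14, so z(2) = (1/28) - (-169/784)/(-85/14) = 1/4760.

z(1) = 1/28, z(2) = 1/4760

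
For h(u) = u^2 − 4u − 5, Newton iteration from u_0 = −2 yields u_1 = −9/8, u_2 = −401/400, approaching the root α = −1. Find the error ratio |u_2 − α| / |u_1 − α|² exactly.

u_1 − α = −9/8 − (−1) = −9/8 + 1 = −1/8, so |u_1 − α| = 1/8.
u_2 − α = −401/400 − (−1) = −401/400 + 1 = −1/400, so |u_2 − α| = 1/400.
|u_1 − α|² = 1/64.
Ratio = (1/400) / (1/64) = 4/25.

4/25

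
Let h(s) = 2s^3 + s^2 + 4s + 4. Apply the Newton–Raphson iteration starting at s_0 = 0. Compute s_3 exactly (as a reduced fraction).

h'(s) = 6s^2 + 2s + 4.
h(0) = 4, h'(0) = 4, so s_1 = 0 - 4/4 = -1.
h(-1) = -1, h'(-1) = 8, so s_2 = (-1) - (-1)/8 = -7/8.
h(-7/8) = -19/256, h'(-7/8) = 219/32, so s_3 = (-7/8) - (-19/256)/(219/32) = -757/876.

-757/876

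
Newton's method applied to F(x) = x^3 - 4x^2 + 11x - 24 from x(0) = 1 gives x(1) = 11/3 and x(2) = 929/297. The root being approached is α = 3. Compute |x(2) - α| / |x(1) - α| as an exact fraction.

x(1) - α = 11/3 - 3 = 2/3, so |x(1) - α| = 2/3.
x(2) - α = 929/297 - 3 = 38/297, so |x(2) - α| = 38/297.
Ratio = (38/297) / (2/3) = 19/99.

19/99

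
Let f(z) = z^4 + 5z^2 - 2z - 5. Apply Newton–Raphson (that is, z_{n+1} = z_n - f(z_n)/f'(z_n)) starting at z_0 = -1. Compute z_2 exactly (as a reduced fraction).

f'(z) = 4z^3 + 10z - 2.
f(-1) = 3, f'(-1) = -16, so z_1 = (-1) - 3/(-16) = -13/16.
f(-13/16) = 23697/65536, f'(-13/16) = -12565/1024, so z_2 = (-13/16) - (23697/65536)/(-12565/1024) = -629683/804160.

-629683/804160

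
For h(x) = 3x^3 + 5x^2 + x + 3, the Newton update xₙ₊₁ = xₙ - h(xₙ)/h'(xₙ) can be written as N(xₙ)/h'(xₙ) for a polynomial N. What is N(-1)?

h'(x) = 9x^2 + 10x + 1.
N(x) = x·h'(x) - h(x) = x·(9x^2 + 10x + 1) - (3x^3 + 5x^2 + x + 3) = 6x^3 + 5x^2 - 3.
N(-1) = -4.

-4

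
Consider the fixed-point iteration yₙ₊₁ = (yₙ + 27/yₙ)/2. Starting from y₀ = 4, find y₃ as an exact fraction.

y₁ = (4 + 27/4)/2 = 43/8.
y₂ = (43/8 + 27/(43/8))/2 = 3577/688.
y₃ = (3577/688 + 27/(3577/688))/2 = 25575217/4921952.

25575217/4921952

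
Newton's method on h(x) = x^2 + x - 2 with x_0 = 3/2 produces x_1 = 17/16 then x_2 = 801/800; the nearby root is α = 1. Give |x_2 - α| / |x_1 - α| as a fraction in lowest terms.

1/50

x_1 - α = 17/16 - 1 = 1/16, so |x_1 - α| = 1/16.
x_2 - α = 801/800 - 1 = 1/800, so |x_2 - α| = 1/800.
Ratio = (1/800) / (1/16) = 1/50.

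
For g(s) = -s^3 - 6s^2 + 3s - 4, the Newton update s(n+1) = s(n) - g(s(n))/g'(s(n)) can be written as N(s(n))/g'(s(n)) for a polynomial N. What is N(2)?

-36

g'(s) = -3s^2 - 12s + 3.
N(s) = s·g'(s) - g(s) = s·(-3s^2 - 12s + 3) - (-s^3 - 6s^2 + 3s - 4) = -2s^3 - 6s^2 + 4.
N(2) = -36.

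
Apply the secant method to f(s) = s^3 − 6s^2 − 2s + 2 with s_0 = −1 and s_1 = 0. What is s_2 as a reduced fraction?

−2/5

f(−1) = −3, f(0) = 2. s_2 = 0 − 2·(0 − (−1))/(2 − (−3)) = −2/5.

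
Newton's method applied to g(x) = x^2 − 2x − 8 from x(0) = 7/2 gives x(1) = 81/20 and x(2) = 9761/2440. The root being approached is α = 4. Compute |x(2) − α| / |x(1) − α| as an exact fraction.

x(1) − α = 81/20 − 4 = 1/20, so |x(1) − α| = 1/20.
x(2) − α = 9761/2440 − 4 = 1/2440, so |x(2) − α| = 1/2440.
Ratio = (1/2440) / (1/20) = 1/122.

1/122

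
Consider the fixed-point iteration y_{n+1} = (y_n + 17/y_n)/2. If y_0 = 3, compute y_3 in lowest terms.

25889/6279

y_1 = (3 + 17/3)/2 = 13/3.
y_2 = (13/3 + 17/(13/3))/2 = 161/39.
y_3 = (161/39 + 17/(161/39))/2 = 25889/6279.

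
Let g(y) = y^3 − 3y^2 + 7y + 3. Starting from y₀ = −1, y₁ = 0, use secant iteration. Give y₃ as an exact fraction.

g(−1) = −8, g(0) = 3. y₂ = 0 − 3·(0 − (−1))/(3 − (−8)) = −3/11.
g(0) = 3, g(−3/11) = 1128/1331. y₃ = (−3/11) − (1128/1331)·((−3/11) − 0)/((1128/1331) − 3) = −363/955.

−363/955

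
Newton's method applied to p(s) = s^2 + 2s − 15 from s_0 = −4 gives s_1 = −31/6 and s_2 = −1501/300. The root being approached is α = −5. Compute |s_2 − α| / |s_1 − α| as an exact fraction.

s_1 − α = −31/6 − (−5) = −31/6 + 5 = −1/6, so |s_1 − α| = 1/6.
s_2 − α = −1501/300 − (−5) = −1501/300 + 5 = −1/300, so |s_2 − α| = 1/300.
Ratio = (1/300) / (1/6) = 1/50.

1/50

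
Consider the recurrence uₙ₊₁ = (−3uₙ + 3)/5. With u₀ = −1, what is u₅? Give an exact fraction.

u₁ = (−3·(−1) + 3)/5 = 6/5.
u₂ = (−3·(6/5) + 3)/5 = −3/25.
u₃ = (−3·(−3/25) + 3)/5 = 84/125.
u₄ = (−3·(84/125) + 3)/5 = 123/625.
u₅ = (−3·(123/625) + 3)/5 = 1506/3125.

1506/3125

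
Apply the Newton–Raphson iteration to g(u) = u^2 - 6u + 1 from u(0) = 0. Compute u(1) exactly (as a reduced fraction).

g'(u) = 2u - 6.
g(0) = 1, g'(0) = -6, so u(1) = 0 - 1/(-6) = 1/6.

1/6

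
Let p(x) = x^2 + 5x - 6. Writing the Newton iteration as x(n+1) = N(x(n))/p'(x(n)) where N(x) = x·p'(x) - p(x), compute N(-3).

15

p'(x) = 2x + 5.
N(x) = x·p'(x) - p(x) = x·(2x + 5) - (x^2 + 5x - 6) = x^2 + 6.
N(-3) = 15.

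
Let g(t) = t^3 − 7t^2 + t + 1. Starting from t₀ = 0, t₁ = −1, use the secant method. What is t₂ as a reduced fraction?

−1/9

g(0) = 1, g(−1) = −8. t₂ = (−1) − (−8)·((−1) − 0)/((−8) − 1) = −1/9.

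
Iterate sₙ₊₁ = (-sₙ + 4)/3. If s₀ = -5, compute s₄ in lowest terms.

s₁ = (-(-5) + 4)/3 = 3.
s₂ = (-3 + 4)/3 = 1/3.
s₃ = (-(1/3) + 4)/3 = 11/9.
s₄ = (-(11/9) + 4)/3 = 25/27.

25/27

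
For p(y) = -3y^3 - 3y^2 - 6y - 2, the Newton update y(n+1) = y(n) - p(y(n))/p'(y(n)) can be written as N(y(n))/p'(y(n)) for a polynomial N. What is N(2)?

-58

p'(y) = -9y^2 - 6y - 6.
N(y) = y·p'(y) - p(y) = y·(-9y^2 - 6y - 6) - (-3y^3 - 3y^2 - 6y - 2) = -6y^3 - 3y^2 + 2.
N(2) = -58.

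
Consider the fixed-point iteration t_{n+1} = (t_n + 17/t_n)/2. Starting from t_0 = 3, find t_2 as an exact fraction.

161/39

t_1 = (3 + 17/3)/2 = 13/3.
t_2 = (13/3 + 17/(13/3))/2 = 161/39.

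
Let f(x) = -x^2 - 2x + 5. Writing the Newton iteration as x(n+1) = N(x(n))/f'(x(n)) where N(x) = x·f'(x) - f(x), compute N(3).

f'(x) = -2x - 2.
N(x) = x·f'(x) - f(x) = x·(-2x - 2) - (-x^2 - 2x + 5) = -x^2 - 5.
N(3) = -14.

-14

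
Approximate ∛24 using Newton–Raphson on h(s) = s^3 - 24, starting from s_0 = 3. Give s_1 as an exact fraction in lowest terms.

26/9

h'(s) = 3s^2.
h(3) = 3, h'(3) = 27, so s_1 = 3 - 3/27 = 26/9.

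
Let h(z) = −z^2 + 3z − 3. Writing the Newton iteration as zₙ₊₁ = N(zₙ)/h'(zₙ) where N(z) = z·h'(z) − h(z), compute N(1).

2

h'(z) = −2z + 3.
N(z) = z·h'(z) − h(z) = z·(−2z + 3) − (−z^2 + 3z − 3) = −z^2 + 3.
N(1) = 2.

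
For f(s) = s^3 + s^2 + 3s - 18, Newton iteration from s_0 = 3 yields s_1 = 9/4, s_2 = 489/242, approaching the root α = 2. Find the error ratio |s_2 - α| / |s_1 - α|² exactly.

40/121

s_1 - α = 9/4 - 2 = 1/4, so |s_1 - α| = 1/4.
s_2 - α = 489/242 - 2 = 5/242, so |s_2 - α| = 5/242.
|s_1 - α|² = 1/16.
Ratio = (5/242) / (1/16) = 40/121.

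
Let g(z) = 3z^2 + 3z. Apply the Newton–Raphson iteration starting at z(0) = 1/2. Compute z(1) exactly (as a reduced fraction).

g'(z) = 6z + 3.
g(1/2) = 9/4, g'(1/2) = 6, so z(1) = (1/2) - (9/4)/6 = 1/8.

1/8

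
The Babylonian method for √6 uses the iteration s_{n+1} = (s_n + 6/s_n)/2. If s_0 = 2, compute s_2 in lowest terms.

s_1 = (2 + 6/2)/2 = 5/2.
s_2 = (5/2 + 6/(5/2))/2 = 49/20.

49/20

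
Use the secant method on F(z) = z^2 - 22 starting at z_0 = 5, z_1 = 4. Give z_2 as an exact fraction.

14/3

F(5) = 3, F(4) = -6. z_2 = 4 - (-6)·(4 - 5)/((-6) - 3) = 14/3.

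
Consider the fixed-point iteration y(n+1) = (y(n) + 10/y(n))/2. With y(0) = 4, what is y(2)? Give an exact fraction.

329/104

y(1) = (4 + 10/4)/2 = 13/4.
y(2) = (13/4 + 10/(13/4))/2 = 329/104.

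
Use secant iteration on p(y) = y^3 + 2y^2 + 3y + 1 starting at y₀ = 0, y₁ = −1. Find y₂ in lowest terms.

p(0) = 1, p(−1) = −1. y₂ = (−1) − (−1)·((−1) − 0)/((−1) − 1) = −1/2.

−1/2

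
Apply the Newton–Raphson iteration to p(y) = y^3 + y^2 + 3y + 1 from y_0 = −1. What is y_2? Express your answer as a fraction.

−4/11

p'(y) = 3y^2 + 2y + 3.
p(−1) = −2, p'(−1) = 4, so y_1 = (−1) − (−2)/4 = −1/2.
p(−1/2) = −3/8, p'(−1/2) = 11/4, so y_2 = (−1/2) − (−3/8)/(11/4) = −4/11.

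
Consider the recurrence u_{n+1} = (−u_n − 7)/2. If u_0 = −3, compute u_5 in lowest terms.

−37/16

u_1 = (−(−3) − 7)/2 = −2.
u_2 = (−(−2) − 7)/2 = −5/2.
u_3 = (−(−5/2) − 7)/2 = −9/4.
u_4 = (−(−9/4) − 7)/2 = −19/8.
u_5 = (−(−19/8) − 7)/2 = −37/16.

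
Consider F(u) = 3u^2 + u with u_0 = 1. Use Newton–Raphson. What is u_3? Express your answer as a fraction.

F'(u) = 6u + 1.
F(1) = 4, F'(1) = 7, so u_1 = 1 − 4/7 = 3/7.
F(3/7) = 48/49, F'(3/7) = 25/7, so u_2 = (3/7) − (48/49)/(25/7) = 27/175.
F(27/175) = 6912/30625, F'(27/175) = 337/175, so u_3 = (27/175) − (6912/30625)/(337/175) = 2187/58975.

2187/58975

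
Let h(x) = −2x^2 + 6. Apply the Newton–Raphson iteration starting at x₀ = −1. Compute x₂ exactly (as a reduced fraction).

h'(x) = −4x.
h(−1) = 4, h'(−1) = 4, so x₁ = (−1) − 4/4 = −2.
h(−2) = −2, h'(−2) = 8, so x₂ = (−2) − (−2)/8 = −7/4.

−7/4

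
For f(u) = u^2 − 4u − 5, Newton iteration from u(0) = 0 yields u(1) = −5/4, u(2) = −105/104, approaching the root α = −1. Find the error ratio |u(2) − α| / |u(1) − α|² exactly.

2/13

u(1) − α = −5/4 − (−1) = −5/4 + 1 = −1/4, so |u(1) − α| = 1/4.
u(2) − α = −105/104 − (−1) = −105/104 + 1 = −1/104, so |u(2) − α| = 1/104.
|u(1) − α|² = 1/16.
Ratio = (1/104) / (1/16) = 2/13.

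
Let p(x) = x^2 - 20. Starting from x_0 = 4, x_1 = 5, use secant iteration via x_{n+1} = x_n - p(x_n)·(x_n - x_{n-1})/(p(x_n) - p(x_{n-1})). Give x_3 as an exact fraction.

76/17

p(4) = -4, p(5) = 5. x_2 = 5 - 5·(5 - 4)/(5 - (-4)) = 40/9.
p(5) = 5, p(40/9) = -20/81. x_3 = (40/9) - (-20/81)·((40/9) - 5)/((-20/81) - 5) = 76/17.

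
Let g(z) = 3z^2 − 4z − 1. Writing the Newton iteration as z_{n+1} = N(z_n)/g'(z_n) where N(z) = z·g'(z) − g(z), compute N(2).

13

g'(z) = 6z − 4.
N(z) = z·g'(z) − g(z) = z·(6z − 4) − (3z^2 − 4z − 1) = 3z^2 + 1.
N(2) = 13.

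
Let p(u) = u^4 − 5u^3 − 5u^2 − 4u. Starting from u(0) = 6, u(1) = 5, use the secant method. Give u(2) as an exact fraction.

p(6) = 12, p(5) = −145. u(2) = 5 − (−145)·(5 − 6)/((−145) − 12) = 930/157.

930/157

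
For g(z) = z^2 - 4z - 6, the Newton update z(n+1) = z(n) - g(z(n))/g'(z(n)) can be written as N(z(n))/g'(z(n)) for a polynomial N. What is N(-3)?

g'(z) = 2z - 4.
N(z) = z·g'(z) - g(z) = z·(2z - 4) - (z^2 - 4z - 6) = z^2 + 6.
N(-3) = 15.

15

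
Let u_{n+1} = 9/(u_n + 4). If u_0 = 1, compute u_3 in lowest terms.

261/161

u_1 = 9/(1 + 4) = 9/5.
u_2 = 9/(9/5 + 4) = 45/29.
u_3 = 9/(45/29 + 4) = 261/161.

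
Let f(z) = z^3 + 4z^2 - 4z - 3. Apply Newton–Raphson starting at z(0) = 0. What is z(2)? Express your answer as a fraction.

-141/266

f'(z) = 3z^2 + 8z - 4.
f(0) = -3, f'(0) = -4, so z(1) = 0 - (-3)/(-4) = -3/4.
f(-3/4) = 117/64, f'(-3/4) = -133/16, so z(2) = (-3/4) - (117/64)/(-133/16) = -141/266.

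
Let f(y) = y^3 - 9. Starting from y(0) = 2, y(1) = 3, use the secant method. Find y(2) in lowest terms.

39/19

f(2) = -1, f(3) = 18. y(2) = 3 - 18·(3 - 2)/(18 - (-1)) = 39/19.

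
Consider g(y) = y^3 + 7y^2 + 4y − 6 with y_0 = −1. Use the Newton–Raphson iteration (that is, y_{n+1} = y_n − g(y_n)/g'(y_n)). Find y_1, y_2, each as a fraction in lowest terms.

y_1 = −11/7, y_2 = −1775/1211

g'(y) = 3y^2 + 14y + 4.
g(−1) = −4, g'(−1) = −7, so y_1 = (−1) − (−4)/(−7) = −11/7.
g(−11/7) = 384/343, g'(−11/7) = −519/49, so y_2 = (−11/7) − (384/343)/(−519/49) = −1775/1211.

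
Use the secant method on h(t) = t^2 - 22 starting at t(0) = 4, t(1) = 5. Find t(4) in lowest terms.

1909/407

h(4) = -6, h(5) = 3. t(2) = 5 - 3·(5 - 4)/(3 - (-6)) = 14/3.
h(5) = 3, h(14/3) = -2/9. t(3) = (14/3) - (-2/9)·((14/3) - 5)/((-2/9) - 3) = 136/29.
h(14/3) = -2/9, h(136/29) = -6/841. t(4) = (136/29) - (-6/841)·((136/29) - (14/3))/((-6/841) - (-2/9)) = 1909/407.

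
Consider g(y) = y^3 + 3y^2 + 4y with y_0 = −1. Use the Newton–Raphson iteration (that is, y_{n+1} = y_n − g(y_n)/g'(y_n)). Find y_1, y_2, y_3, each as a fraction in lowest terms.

y_1 = 1, y_2 = 5/13, y_3 = 175/2119

g'(y) = 3y^2 + 6y + 4.
g(−1) = −2, g'(−1) = 1, so y_1 = (−1) − (−2)/1 = 1.
g(1) = 8, g'(1) = 13, so y_2 = 1 − 8/13 = 5/13.
g(5/13) = 4480/2197, g'(5/13) = 1141/169, so y_3 = (5/13) − (4480/2197)/(1141/169) = 175/2119.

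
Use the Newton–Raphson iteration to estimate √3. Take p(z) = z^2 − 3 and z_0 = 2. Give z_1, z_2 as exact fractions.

p'(z) = 2z.
p(2) = 1, p'(2) = 4, so z_1 = 2 − 1/4 = 7/4.
p(7/4) = 1/16, p'(7/4) = 7/2, so z_2 = (7/4) − (1/16)/(7/2) = 97/56.

z_1 = 7/4, z_2 = 97/56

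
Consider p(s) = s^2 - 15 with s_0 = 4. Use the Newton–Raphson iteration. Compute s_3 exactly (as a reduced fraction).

p'(s) = 2s.
p(4) = 1, p'(4) = 8, so s_1 = 4 - 1/8 = 31/8.
p(31/8) = 1/64, p'(31/8) = 31/4, so s_2 = (31/8) - (1/64)/(31/4) = 1921/496.
p(1921/496) = 1/246016, p'(1921/496) = 1921/248, so s_3 = (1921/496) - (1/246016)/(1921/248) = 7380481/1905632.

7380481/1905632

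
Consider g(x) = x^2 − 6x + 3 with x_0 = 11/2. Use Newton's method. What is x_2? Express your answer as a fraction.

10681/1960

g'(x) = 2x − 6.
g(11/2) = 1/4, g'(11/2) = 5, so x_1 = (11/2) − (1/4)/5 = 109/20.
g(109/20) = 1/400, g'(109/20) = 49/10, so x_2 = (109/20) − (1/400)/(49/10) = 10681/1960.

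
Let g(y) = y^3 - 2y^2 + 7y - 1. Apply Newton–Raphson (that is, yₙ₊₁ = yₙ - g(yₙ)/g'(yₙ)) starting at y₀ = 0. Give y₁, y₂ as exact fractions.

g'(y) = 3y^2 - 4y + 7.
g(0) = -1, g'(0) = 7, so y₁ = 0 - (-1)/7 = 1/7.
g(1/7) = -13/343, g'(1/7) = 318/49, so y₂ = (1/7) - (-13/343)/(318/49) = 331/2226.

y₁ = 1/7, y₂ = 331/2226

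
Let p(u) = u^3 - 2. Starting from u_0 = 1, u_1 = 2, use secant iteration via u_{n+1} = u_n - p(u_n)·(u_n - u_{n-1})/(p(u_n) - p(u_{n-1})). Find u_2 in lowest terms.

p(1) = -1, p(2) = 6. u_2 = 2 - 6·(2 - 1)/(6 - (-1)) = 8/7.

8/7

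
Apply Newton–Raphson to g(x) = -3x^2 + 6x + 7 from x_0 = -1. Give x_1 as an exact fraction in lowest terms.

g'(x) = -6x + 6.
g(-1) = -2, g'(-1) = 12, so x_1 = (-1) - (-2)/12 = -5/6.

-5/6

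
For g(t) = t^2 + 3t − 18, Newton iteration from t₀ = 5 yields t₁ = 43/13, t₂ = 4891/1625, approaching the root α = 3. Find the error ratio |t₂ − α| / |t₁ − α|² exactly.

t₁ − α = 43/13 − 3 = 4/13, so |t₁ − α| = 4/13.
t₂ − α = 4891/1625 − 3 = 16/1625, so |t₂ − α| = 16/1625.
|t₁ − α|² = 16/169.
Ratio = (16/1625) / (16/169) = 13/125.

13/125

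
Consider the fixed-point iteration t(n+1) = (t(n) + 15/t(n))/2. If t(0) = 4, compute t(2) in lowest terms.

1921/496

t(1) = (4 + 15/4)/2 = 31/8.
t(2) = (31/8 + 15/(31/8))/2 = 1921/496.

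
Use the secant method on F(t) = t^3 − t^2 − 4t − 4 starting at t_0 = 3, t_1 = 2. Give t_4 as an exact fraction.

194632/67741

F(3) = 2, F(2) = −8. t_2 = 2 − (−8)·(2 − 3)/((−8) − 2) = 14/5.
F(2) = −8, F(14/5) = −136/125. t_3 = (14/5) − (−136/125)·((14/5) − 2)/((−136/125) − (−8)) = 79/27.
F(14/5) = −136/125, F(79/27) = 15436/19683. t_4 = (79/27) − (15436/19683)·((79/27) − (14/5))/((15436/19683) − (−136/125)) = 194632/67741.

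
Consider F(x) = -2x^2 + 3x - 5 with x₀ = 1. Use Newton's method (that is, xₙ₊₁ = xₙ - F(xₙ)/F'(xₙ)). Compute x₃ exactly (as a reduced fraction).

F'(x) = -4x + 3.
F(1) = -4, F'(1) = -1, so x₁ = 1 - (-4)/(-1) = -3.
F(-3) = -32, F'(-3) = 15, so x₂ = (-3) - (-32)/15 = -13/15.
F(-13/15) = -2048/225, F'(-13/15) = 97/15, so x₃ = (-13/15) - (-2048/225)/(97/15) = 787/1455.

787/1455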